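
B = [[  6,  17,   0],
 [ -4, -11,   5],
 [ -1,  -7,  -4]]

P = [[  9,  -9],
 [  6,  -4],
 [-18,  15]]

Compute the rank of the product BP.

First compute BP:
[[156, -122],
 [-192, 155],
 [ 21, -23]]
Now row reduce the product.
R2 ← R2 + (16/13)·R1: [0, 63/13]
R3 ← R3 − (7/52)·R1: [0, -171/26]
R3 ← R3 + (19/14)·R2: [0, 0]
2 nonzero rows, so rank(BP) = 2.

2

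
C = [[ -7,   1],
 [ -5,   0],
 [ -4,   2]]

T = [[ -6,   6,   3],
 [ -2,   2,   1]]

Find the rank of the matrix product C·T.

First compute CT:
[[ 40, -40, -20],
 [ 30, -30, -15],
 [ 20, -20, -10]]
Now row reduce the product.
R2 ← R2 − (3/4)·R1: [0, 0, 0]
R3 ← R3 − (1/2)·R1: [0, 0, 0]
1 nonzero row, so rank(CT) = 1.

1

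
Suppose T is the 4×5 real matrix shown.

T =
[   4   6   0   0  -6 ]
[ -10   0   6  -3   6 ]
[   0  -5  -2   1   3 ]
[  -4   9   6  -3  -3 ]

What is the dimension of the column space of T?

2

Row reduce to echelon form.
R2 ← R2 + (5/2)·R1: [0, 15, 6, -3, -9]
R4 ← R4 + R1: [0, 15, 6, -3, -9]
R3 ← R3 + (1/3)·R2: [0, 0, 0, 0, 0]
R4 ← R4 − R2: [0, 0, 0, 0, 0]
Echelon form has 2 nonzero rows, so rank(T) = 2.
The column space has dimension equal to the rank: 2.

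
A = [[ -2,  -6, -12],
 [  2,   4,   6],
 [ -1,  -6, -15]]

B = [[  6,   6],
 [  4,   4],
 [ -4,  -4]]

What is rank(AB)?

First compute AB:
[[ 12,  12],
 [  4,   4],
 [ 30,  30]]
Now row reduce the product.
R2 ← R2 − (1/3)·R1: [0, 0]
R3 ← R3 − (5/2)·R1: [0, 0]
1 nonzero row, so rank(AB) = 1.

1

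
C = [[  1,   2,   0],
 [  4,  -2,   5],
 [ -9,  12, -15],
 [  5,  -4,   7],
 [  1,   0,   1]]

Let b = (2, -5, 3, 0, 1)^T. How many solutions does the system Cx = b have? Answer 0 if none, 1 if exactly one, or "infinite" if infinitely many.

Row reduce the augmented matrix [C | b].
R2 ← R2 − (4)·R1: [0, -10, 5, -13]
R3 ← R3 + (9)·R1: [0, 30, -15, 21]
R4 ← R4 − (5)·R1: [0, -14, 7, -10]
R5 ← R5 − R1: [0, -2, 1, -1]
R3 ← R3 + (3)·R2: [0, 0, 0, -18]
R4 ← R4 − (7/5)·R2: [0, 0, 0, 41/5]
R5 ← R5 − (1/5)·R2: [0, 0, 0, 8/5]
R4 ← R4 + (41/90)·R3: [0, 0, 0, 0]
R5 ← R5 + (4/45)·R3: [0, 0, 0, 0]
The echelon form has 3 nonzero rows; the last pivot sits in the augmented column, so rank(C) = 2 but rank([C|b]) = 3.
Since the ranks differ, the system is inconsistent.
It has no solutions.

0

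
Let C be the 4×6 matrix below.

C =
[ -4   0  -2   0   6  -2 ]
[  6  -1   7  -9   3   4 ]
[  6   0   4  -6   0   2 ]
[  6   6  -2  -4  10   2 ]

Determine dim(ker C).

2

Row reduce to echelon form.
R2 ← R2 + (3/2)·R1: [0, -1, 4, -9, 12, 1]
R3 ← R3 + (3/2)·R1: [0, 0, 1, -6, 9, -1]
R4 ← R4 + (3/2)·R1: [0, 6, -5, -4, 19, -1]
R4 ← R4 + (6)·R2: [0, 0, 19, -58, 91, 5]
R4 ← R4 − (19)·R3: [0, 0, 0, 56, -80, 24]
4 nonzero rows, so rank(C) = 4.
C has 6 columns; by rank–nullity, nullity = 6 − 4 = 2.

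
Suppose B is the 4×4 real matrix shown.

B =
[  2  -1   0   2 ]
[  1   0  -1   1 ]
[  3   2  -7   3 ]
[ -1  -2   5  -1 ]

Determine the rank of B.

2

Row reduce to echelon form.
R2 ← R2 − (1/2)·R1: [0, 1/2, -1, 0]
R3 ← R3 − (3/2)·R1: [0, 7/2, -7, 0]
R4 ← R4 + (1/2)·R1: [0, -5/2, 5, 0]
R3 ← R3 − (7)·R2: [0, 0, 0, 0]
R4 ← R4 + (5)·R2: [0, 0, 0, 0]
Echelon form has 2 nonzero rows, so rank(B) = 2.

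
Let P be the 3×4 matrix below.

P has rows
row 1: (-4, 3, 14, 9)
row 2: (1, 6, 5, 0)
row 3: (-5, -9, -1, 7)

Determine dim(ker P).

Row reduce to echelon form.
R2 ← R2 + (1/4)·R1: [0, 27/4, 17/2, 9/4]
R3 ← R3 − (5/4)·R1: [0, -51/4, -37/2, -17/4]
R3 ← R3 + (17/9)·R2: [0, 0, -22/9, 0]
3 nonzero rows, so rank(P) = 3.
P has 4 columns; by rank–nullity, nullity = 4 − 3 = 1.

1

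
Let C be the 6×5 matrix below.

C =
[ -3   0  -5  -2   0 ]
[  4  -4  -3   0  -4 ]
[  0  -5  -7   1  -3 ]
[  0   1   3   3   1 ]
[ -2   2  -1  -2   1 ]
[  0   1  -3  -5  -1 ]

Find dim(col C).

4

Row reduce to echelon form.
R2 ← R2 + (4/3)·R1: [0, -4, -29/3, -8/3, -4]
R5 ← R5 − (2/3)·R1: [0, 2, 7/3, -2/3, 1]
R3 ← R3 − (5/4)·R2: [0, 0, 61/12, 13/3, 2]
R4 ← R4 + (1/4)·R2: [0, 0, 7/12, 7/3, 0]
R5 ← R5 + (1/2)·R2: [0, 0, -5/2, -2, -1]
R6 ← R6 + (1/4)·R2: [0, 0, -65/12, -17/3, -2]
R4 ← R4 − (7/61)·R3: [0, 0, 0, 112/61, -14/61]
R5 ← R5 + (30/61)·R3: [0, 0, 0, 8/61, -1/61]
R6 ← R6 + (65/61)·R3: [0, 0, 0, -64/61, 8/61]
R5 ← R5 − (1/14)·R4: [0, 0, 0, 0, 0]
R6 ← R6 + (4/7)·R4: [0, 0, 0, 0, 0]
Echelon form has 4 nonzero rows, so rank(C) = 4.
The column space has dimension equal to the rank: 4.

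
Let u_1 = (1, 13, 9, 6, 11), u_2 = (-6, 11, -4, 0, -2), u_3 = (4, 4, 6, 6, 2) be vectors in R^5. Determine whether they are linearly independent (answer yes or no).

yes

Form the matrix with these vectors as rows and row reduce.
R2 ← R2 + (6)·R1: [0, 89, 50, 36, 64]
R3 ← R3 − (4)·R1: [0, -48, -30, -18, -42]
R3 ← R3 + (48/89)·R2: [0, 0, -270/89, 126/89, -666/89]
3 nonzero rows, so the 3 vectors span a space of dimension 3.
Since 3 = 3, the vectors are linearly independent.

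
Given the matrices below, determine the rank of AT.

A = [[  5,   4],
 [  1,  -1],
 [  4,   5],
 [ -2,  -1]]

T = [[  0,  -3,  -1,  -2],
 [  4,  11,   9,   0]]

First compute AT:
[[ 16,  29,  31, -10],
 [ -4, -14, -10,  -2],
 [ 20,  43,  41,  -8],
 [ -4,  -5,  -7,   4]]
Now row reduce the product.
R2 ← R2 + (1/4)·R1: [0, -27/4, -9/4, -9/2]
R3 ← R3 − (5/4)·R1: [0, 27/4, 9/4, 9/2]
R4 ← R4 + (1/4)·R1: [0, 9/4, 3/4, 3/2]
R3 ← R3 + R2: [0, 0, 0, 0]
R4 ← R4 + (1/3)·R2: [0, 0, 0, 0]
2 nonzero rows, so rank(AT) = 2.

2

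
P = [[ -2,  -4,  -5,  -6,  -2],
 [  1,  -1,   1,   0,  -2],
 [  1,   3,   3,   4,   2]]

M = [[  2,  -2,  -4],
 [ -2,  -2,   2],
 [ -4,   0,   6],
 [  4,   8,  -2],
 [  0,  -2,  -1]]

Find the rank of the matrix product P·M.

First compute PM:
[[  0, -32, -16],
 [  0,   4,   2],
 [  0,  20,  10]]
Now row reduce the product.
R2 ← R2 + (1/8)·R1: [0, 0, 0]
R3 ← R3 + (5/8)·R1: [0, 0, 0]
1 nonzero row, so rank(PM) = 1.

1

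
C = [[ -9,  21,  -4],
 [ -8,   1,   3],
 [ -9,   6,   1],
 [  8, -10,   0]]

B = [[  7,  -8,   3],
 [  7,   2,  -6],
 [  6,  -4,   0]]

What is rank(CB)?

2

First compute CB:
[[ 60, 130, -153],
 [-31,  54, -30],
 [-15,  80, -63],
 [-14, -84,  84]]
Now row reduce the product.
R2 ← R2 + (31/60)·R1: [0, 727/6, -2181/20]
R3 ← R3 + (1/4)·R1: [0, 225/2, -405/4]
R4 ← R4 + (7/30)·R1: [0, -161/3, 483/10]
R3 ← R3 − (675/727)·R2: [0, 0, 0]
R4 ← R4 + (322/727)·R2: [0, 0, 0]
2 nonzero rows, so rank(CB) = 2.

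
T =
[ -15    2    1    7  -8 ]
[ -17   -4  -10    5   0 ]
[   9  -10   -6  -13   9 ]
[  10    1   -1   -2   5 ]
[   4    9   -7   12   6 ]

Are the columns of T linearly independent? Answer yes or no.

no

Row reduce T to echelon form.
R2 ← R2 − (17/15)·R1: [0, -94/15, -167/15, -44/15, 136/15]
R3 ← R3 + (3/5)·R1: [0, -44/5, -27/5, -44/5, 21/5]
R4 ← R4 + (2/3)·R1: [0, 7/3, -1/3, 8/3, -1/3]
R5 ← R5 + (4/15)·R1: [0, 143/15, -101/15, 208/15, 58/15]
R3 ← R3 − (66/47)·R2: [0, 0, 481/47, -220/47, -401/47]
R4 ← R4 + (35/94)·R2: [0, 0, -421/94, 74/47, 143/47]
R5 ← R5 + (143/94)·R2: [0, 0, -2225/94, 442/47, 830/47]
R4 ← R4 + (421/962)·R3: [0, 0, 0, -228/481, -665/962]
R5 ← R5 + (2225/962)·R3: [0, 0, 0, -684/481, -1995/962]
R5 ← R5 − (3)·R4: [0, 0, 0, 0, 0]
4 pivots among 5 columns.
Only 4 < 5 pivot columns, so the columns are linearly dependent.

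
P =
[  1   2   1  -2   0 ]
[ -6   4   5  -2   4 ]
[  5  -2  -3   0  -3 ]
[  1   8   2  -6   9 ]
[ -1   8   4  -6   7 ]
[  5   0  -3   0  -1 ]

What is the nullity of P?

Row reduce to echelon form.
R2 ← R2 + (6)·R1: [0, 16, 11, -14, 4]
R3 ← R3 − (5)·R1: [0, -12, -8, 10, -3]
R4 ← R4 − R1: [0, 6, 1, -4, 9]
R5 ← R5 + R1: [0, 10, 5, -8, 7]
R6 ← R6 − (5)·R1: [0, -10, -8, 10, -1]
R3 ← R3 + (3/4)·R2: [0, 0, 1/4, -1/2, 0]
R4 ← R4 − (3/8)·R2: [0, 0, -25/8, 5/4, 15/2]
R5 ← R5 − (5/8)·R2: [0, 0, -15/8, 3/4, 9/2]
R6 ← R6 + (5/8)·R2: [0, 0, -9/8, 5/4, 3/2]
R4 ← R4 + (25/2)·R3: [0, 0, 0, -5, 15/2]
R5 ← R5 + (15/2)·R3: [0, 0, 0, -3, 9/2]
R6 ← R6 + (9/2)·R3: [0, 0, 0, -1, 3/2]
R5 ← R5 − (3/5)·R4: [0, 0, 0, 0, 0]
R6 ← R6 − (1/5)·R4: [0, 0, 0, 0, 0]
4 nonzero rows, so rank(P) = 4.
P has 5 columns; by rank–nullity, nullity = 5 − 4 = 1.

1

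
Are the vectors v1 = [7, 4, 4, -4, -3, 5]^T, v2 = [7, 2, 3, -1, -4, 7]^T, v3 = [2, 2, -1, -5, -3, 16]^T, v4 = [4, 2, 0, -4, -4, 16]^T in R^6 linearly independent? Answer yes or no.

Form the matrix with these vectors as rows and row reduce.
R2 ← R2 − R1: [0, -2, -1, 3, -1, 2]
R3 ← R3 − (2/7)·R1: [0, 6/7, -15/7, -27/7, -15/7, 102/7]
R4 ← R4 − (4/7)·R1: [0, -2/7, -16/7, -12/7, -16/7, 92/7]
R3 ← R3 + (3/7)·R2: [0, 0, -18/7, -18/7, -18/7, 108/7]
R4 ← R4 − (1/7)·R2: [0, 0, -15/7, -15/7, -15/7, 90/7]
R4 ← R4 − (5/6)·R3: [0, 0, 0, 0, 0, 0]
3 nonzero rows, so the 4 vectors span a space of dimension 3.
Since 3 < 4, the vectors are linearly dependent.

no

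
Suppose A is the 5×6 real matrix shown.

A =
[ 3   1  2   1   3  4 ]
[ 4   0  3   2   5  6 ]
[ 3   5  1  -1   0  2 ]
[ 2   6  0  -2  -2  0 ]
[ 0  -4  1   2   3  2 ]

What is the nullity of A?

4

Row reduce to echelon form.
R2 ← R2 − (4/3)·R1: [0, -4/3, 1/3, 2/3, 1, 2/3]
R3 ← R3 − R1: [0, 4, -1, -2, -3, -2]
R4 ← R4 − (2/3)·R1: [0, 16/3, -4/3, -8/3, -4, -8/3]
R3 ← R3 + (3)·R2: [0, 0, 0, 0, 0, 0]
R4 ← R4 + (4)·R2: [0, 0, 0, 0, 0, 0]
R5 ← R5 − (3)·R2: [0, 0, 0, 0, 0, 0]
2 nonzero rows, so rank(A) = 2.
A has 6 columns; by rank–nullity, nullity = 6 − 2 = 4.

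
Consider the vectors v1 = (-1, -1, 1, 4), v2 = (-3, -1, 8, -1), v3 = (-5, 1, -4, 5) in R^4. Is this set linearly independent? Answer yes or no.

Form the matrix with these vectors as rows and row reduce.
R2 ← R2 − (3)·R1: [0, 2, 5, -13]
R3 ← R3 − (5)·R1: [0, 6, -9, -15]
R3 ← R3 − (3)·R2: [0, 0, -24, 24]
3 nonzero rows, so the 3 vectors span a space of dimension 3.
Since 3 = 3, the vectors are linearly independent.

yes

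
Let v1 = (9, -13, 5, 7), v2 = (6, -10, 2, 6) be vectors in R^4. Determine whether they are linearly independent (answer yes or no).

Form the matrix with these vectors as rows and row reduce.
R2 ← R2 − (2/3)·R1: [0, -4/3, -4/3, 4/3]
2 nonzero rows, so the 2 vectors span a space of dimension 2.
Since 2 = 2, the vectors are linearly independent.

yes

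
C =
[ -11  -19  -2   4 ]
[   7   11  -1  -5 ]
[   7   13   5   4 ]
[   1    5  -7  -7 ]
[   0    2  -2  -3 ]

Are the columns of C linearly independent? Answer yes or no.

yes

Row reduce C to echelon form.
R2 ← R2 + (7/11)·R1: [0, -12/11, -25/11, -27/11]
R3 ← R3 + (7/11)·R1: [0, 10/11, 41/11, 72/11]
R4 ← R4 + (1/11)·R1: [0, 36/11, -79/11, -73/11]
R3 ← R3 + (5/6)·R2: [0, 0, 11/6, 9/2]
R4 ← R4 + (3)·R2: [0, 0, -14, -14]
R5 ← R5 + (11/6)·R2: [0, 0, -37/6, -15/2]
R4 ← R4 + (84/11)·R3: [0, 0, 0, 224/11]
R5 ← R5 + (37/11)·R3: [0, 0, 0, 84/11]
R5 ← R5 − (3/8)·R4: [0, 0, 0, 0]
4 pivots among 4 columns.
Every column is a pivot column, so the columns are linearly independent.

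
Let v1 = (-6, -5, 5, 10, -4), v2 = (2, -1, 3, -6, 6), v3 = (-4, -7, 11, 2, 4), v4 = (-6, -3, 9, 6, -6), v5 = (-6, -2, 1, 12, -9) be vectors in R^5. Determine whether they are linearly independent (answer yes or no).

Form the matrix with these vectors as rows and row reduce.
R2 ← R2 + (1/3)·R1: [0, -8/3, 14/3, -8/3, 14/3]
R3 ← R3 − (2/3)·R1: [0, -11/3, 23/3, -14/3, 20/3]
R4 ← R4 − R1: [0, 2, 4, -4, -2]
R5 ← R5 − R1: [0, 3, -4, 2, -5]
R3 ← R3 − (11/8)·R2: [0, 0, 5/4, -1, 1/4]
R4 ← R4 + (3/4)·R2: [0, 0, 15/2, -6, 3/2]
R5 ← R5 + (9/8)·R2: [0, 0, 5/4, -1, 1/4]
R4 ← R4 − (6)·R3: [0, 0, 0, 0, 0]
R5 ← R5 − R3: [0, 0, 0, 0, 0]
3 nonzero rows, so the 5 vectors span a space of dimension 3.
Since 3 < 5, the vectors are linearly dependent.

no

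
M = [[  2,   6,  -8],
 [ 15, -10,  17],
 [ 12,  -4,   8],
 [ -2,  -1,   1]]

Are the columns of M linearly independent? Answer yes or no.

no

Row reduce M to echelon form.
R2 ← R2 − (15/2)·R1: [0, -55, 77]
R3 ← R3 − (6)·R1: [0, -40, 56]
R4 ← R4 + R1: [0, 5, -7]
R3 ← R3 − (8/11)·R2: [0, 0, 0]
R4 ← R4 + (1/11)·R2: [0, 0, 0]
2 pivots among 3 columns.
Only 2 < 3 pivot columns, so the columns are linearly dependent.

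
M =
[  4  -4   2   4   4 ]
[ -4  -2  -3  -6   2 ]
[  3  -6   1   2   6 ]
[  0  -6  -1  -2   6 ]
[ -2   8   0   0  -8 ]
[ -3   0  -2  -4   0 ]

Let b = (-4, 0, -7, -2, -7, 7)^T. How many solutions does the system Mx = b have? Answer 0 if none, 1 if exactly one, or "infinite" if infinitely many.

Row reduce the augmented matrix [M | b].
R2 ← R2 + R1: [0, -6, -1, -2, 6, -4]
R3 ← R3 − (3/4)·R1: [0, -3, -1/2, -1, 3, -4]
R5 ← R5 + (1/2)·R1: [0, 6, 1, 2, -6, -9]
R6 ← R6 + (3/4)·R1: [0, -3, -1/2, -1, 3, 4]
R3 ← R3 − (1/2)·R2: [0, 0, 0, 0, 0, -2]
R4 ← R4 − R2: [0, 0, 0, 0, 0, 2]
R5 ← R5 + R2: [0, 0, 0, 0, 0, -13]
R6 ← R6 − (1/2)·R2: [0, 0, 0, 0, 0, 6]
R4 ← R4 + R3: [0, 0, 0, 0, 0, 0]
R5 ← R5 − (13/2)·R3: [0, 0, 0, 0, 0, 0]
R6 ← R6 + (3)·R3: [0, 0, 0, 0, 0, 0]
The echelon form has 3 nonzero rows; the last pivot sits in the augmented column, so rank(M) = 2 but rank([M|b]) = 3.
Since the ranks differ, the system is inconsistent.
It has no solutions.

0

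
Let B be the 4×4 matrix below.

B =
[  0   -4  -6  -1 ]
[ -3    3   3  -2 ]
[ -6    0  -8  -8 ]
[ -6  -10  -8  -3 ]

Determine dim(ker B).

1

Row reduce to echelon form.
Swap R1 ↔ R2
R3 ← R3 − (2)·R1: [0, -6, -14, -4]
R4 ← R4 − (2)·R1: [0, -16, -14, 1]
R3 ← R3 − (3/2)·R2: [0, 0, -5, -5/2]
R4 ← R4 − (4)·R2: [0, 0, 10, 5]
R4 ← R4 + (2)·R3: [0, 0, 0, 0]
3 nonzero rows, so rank(B) = 3.
B has 4 columns; by rank–nullity, nullity = 4 − 3 = 1.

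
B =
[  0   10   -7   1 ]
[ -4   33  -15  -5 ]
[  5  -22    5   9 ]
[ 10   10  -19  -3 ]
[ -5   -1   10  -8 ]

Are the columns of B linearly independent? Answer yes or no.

no

Row reduce B to echelon form.
Swap R1 ↔ R2
R3 ← R3 + (5/4)·R1: [0, 77/4, -55/4, 11/4]
R4 ← R4 + (5/2)·R1: [0, 185/2, -113/2, -31/2]
R5 ← R5 − (5/4)·R1: [0, -169/4, 115/4, -7/4]
R3 ← R3 − (77/40)·R2: [0, 0, -11/40, 33/40]
R4 ← R4 − (37/4)·R2: [0, 0, 33/4, -99/4]
R5 ← R5 + (169/40)·R2: [0, 0, -33/40, 99/40]
R4 ← R4 + (30)·R3: [0, 0, 0, 0]
R5 ← R5 − (3)·R3: [0, 0, 0, 0]
3 pivots among 4 columns.
Only 3 < 4 pivot columns, so the columns are linearly dependent.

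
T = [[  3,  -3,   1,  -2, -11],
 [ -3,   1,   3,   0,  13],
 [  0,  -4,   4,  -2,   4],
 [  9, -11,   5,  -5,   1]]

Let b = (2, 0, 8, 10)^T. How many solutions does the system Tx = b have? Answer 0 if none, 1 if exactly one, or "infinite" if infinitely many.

infinite

Row reduce the augmented matrix [T | b].
R2 ← R2 + R1: [0, -2, 4, -2, 2, 2]
R4 ← R4 − (3)·R1: [0, -2, 2, 1, 34, 4]
R3 ← R3 − (2)·R2: [0, 0, -4, 2, 0, 4]
R4 ← R4 − R2: [0, 0, -2, 3, 32, 2]
R4 ← R4 − (1/2)·R3: [0, 0, 0, 2, 32, 0]
The echelon form has 4 nonzero rows, and every pivot lies in the first 5 columns, so rank(T) = rank([T|b]) = 4.
The system is consistent.
rank = 4 < 5 unknowns, so there are infinitely many solutions.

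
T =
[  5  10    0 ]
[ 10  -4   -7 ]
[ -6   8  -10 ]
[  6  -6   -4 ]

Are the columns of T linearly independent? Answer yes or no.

yes

Row reduce T to echelon form.
R2 ← R2 − (2)·R1: [0, -24, -7]
R3 ← R3 + (6/5)·R1: [0, 20, -10]
R4 ← R4 − (6/5)·R1: [0, -18, -4]
R3 ← R3 + (5/6)·R2: [0, 0, -95/6]
R4 ← R4 − (3/4)·R2: [0, 0, 5/4]
R4 ← R4 + (3/38)·R3: [0, 0, 0]
3 pivots among 3 columns.
Every column is a pivot column, so the columns are linearly independent.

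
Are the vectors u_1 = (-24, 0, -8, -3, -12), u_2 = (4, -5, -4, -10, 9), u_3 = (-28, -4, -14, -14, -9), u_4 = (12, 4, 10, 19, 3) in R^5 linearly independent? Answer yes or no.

Form the matrix with these vectors as rows and row reduce.
R2 ← R2 + (1/6)·R1: [0, -5, -16/3, -21/2, 7]
R3 ← R3 − (7/6)·R1: [0, -4, -14/3, -21/2, 5]
R4 ← R4 + (1/2)·R1: [0, 4, 6, 35/2, -3]
R3 ← R3 − (4/5)·R2: [0, 0, -2/5, -21/10, -3/5]
R4 ← R4 + (4/5)·R2: [0, 0, 26/15, 91/10, 13/5]
R4 ← R4 + (13/3)·R3: [0, 0, 0, 0, 0]
3 nonzero rows, so the 4 vectors span a space of dimension 3.
Since 3 < 4, the vectors are linearly dependent.

no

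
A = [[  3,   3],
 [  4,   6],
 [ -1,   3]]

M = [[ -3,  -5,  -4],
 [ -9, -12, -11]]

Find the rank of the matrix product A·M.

First compute AM:
[[-36, -51, -45],
 [-66, -92, -82],
 [-24, -31, -29]]
Now row reduce the product.
R2 ← R2 − (11/6)·R1: [0, 3/2, 1/2]
R3 ← R3 − (2/3)·R1: [0, 3, 1]
R3 ← R3 − (2)·R2: [0, 0, 0]
2 nonzero rows, so rank(AM) = 2.

2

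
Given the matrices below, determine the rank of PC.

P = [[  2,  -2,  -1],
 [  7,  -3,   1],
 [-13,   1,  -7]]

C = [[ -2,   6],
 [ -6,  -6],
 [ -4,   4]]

2

First compute PC:
[[ 12,  20],
 [  0,  64],
 [ 48, -112]]
Now row reduce the product.
R3 ← R3 − (4)·R1: [0, -192]
R3 ← R3 + (3)·R2: [0, 0]
2 nonzero rows, so rank(PC) = 2.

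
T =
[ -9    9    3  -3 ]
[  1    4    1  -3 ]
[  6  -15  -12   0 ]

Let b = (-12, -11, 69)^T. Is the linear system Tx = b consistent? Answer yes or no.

Row reduce the augmented matrix [T | b].
R2 ← R2 + (1/9)·R1: [0, 5, 4/3, -10/3, -37/3]
R3 ← R3 + (2/3)·R1: [0, -9, -10, -2, 61]
R3 ← R3 + (9/5)·R2: [0, 0, -38/5, -8, 194/5]
The echelon form has 3 nonzero rows, and every pivot lies in the first 4 columns, so rank(T) = rank([T|b]) = 3.
The system is consistent.

yes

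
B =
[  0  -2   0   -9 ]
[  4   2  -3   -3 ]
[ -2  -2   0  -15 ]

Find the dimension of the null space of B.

1

Row reduce to echelon form.
Swap R1 ↔ R2
R3 ← R3 + (1/2)·R1: [0, -1, -3/2, -33/2]
R3 ← R3 − (1/2)·R2: [0, 0, -3/2, -12]
3 nonzero rows, so rank(B) = 3.
B has 4 columns; by rank–nullity, nullity = 4 − 3 = 1.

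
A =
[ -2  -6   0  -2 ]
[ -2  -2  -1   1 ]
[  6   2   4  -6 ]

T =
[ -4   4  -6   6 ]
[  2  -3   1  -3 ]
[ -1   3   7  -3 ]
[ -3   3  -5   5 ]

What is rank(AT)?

First compute AT:
[[  2,   4,  16,  -4],
 [  2,  -2,  -2,   2],
 [ -6,  12,  24, -12]]
Now row reduce the product.
R2 ← R2 − R1: [0, -6, -18, 6]
R3 ← R3 + (3)·R1: [0, 24, 72, -24]
R3 ← R3 + (4)·R2: [0, 0, 0, 0]
2 nonzero rows, so rank(AT) = 2.

2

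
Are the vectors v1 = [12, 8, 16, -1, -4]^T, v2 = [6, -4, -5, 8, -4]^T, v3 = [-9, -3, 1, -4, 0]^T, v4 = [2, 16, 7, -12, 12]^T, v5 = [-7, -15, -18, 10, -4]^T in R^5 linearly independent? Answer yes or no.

no

Form the matrix with these vectors as rows and row reduce.
R2 ← R2 − (1/2)·R1: [0, -8, -13, 17/2, -2]
R3 ← R3 + (3/4)·R1: [0, 3, 13, -19/4, -3]
R4 ← R4 − (1/6)·R1: [0, 44/3, 13/3, -71/6, 38/3]
R5 ← R5 + (7/12)·R1: [0, -31/3, -26/3, 113/12, -19/3]
R3 ← R3 + (3/8)·R2: [0, 0, 65/8, -25/16, -15/4]
R4 ← R4 + (11/6)·R2: [0, 0, -39/2, 15/4, 9]
R5 ← R5 − (31/24)·R2: [0, 0, 65/8, -25/16, -15/4]
R4 ← R4 + (12/5)·R3: [0, 0, 0, 0, 0]
R5 ← R5 − R3: [0, 0, 0, 0, 0]
3 nonzero rows, so the 5 vectors span a space of dimension 3.
Since 3 < 5, the vectors are linearly dependent.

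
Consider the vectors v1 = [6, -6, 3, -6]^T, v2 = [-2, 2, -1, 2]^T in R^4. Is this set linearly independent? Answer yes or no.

Form the matrix with these vectors as rows and row reduce.
R2 ← R2 + (1/3)·R1: [0, 0, 0, 0]
1 nonzero row, so the 2 vectors span a space of dimension 1.
Since 1 < 2, the vectors are linearly dependent.

no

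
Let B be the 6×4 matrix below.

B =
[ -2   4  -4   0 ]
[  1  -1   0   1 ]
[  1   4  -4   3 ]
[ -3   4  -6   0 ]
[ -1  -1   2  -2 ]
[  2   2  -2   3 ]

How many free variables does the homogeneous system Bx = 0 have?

1

Row reduce to echelon form.
R2 ← R2 + (1/2)·R1: [0, 1, -2, 1]
R3 ← R3 + (1/2)·R1: [0, 6, -6, 3]
R4 ← R4 − (3/2)·R1: [0, -2, 0, 0]
R5 ← R5 − (1/2)·R1: [0, -3, 4, -2]
R6 ← R6 + R1: [0, 6, -6, 3]
R3 ← R3 − (6)·R2: [0, 0, 6, -3]
R4 ← R4 + (2)·R2: [0, 0, -4, 2]
R5 ← R5 + (3)·R2: [0, 0, -2, 1]
R6 ← R6 − (6)·R2: [0, 0, 6, -3]
R4 ← R4 + (2/3)·R3: [0, 0, 0, 0]
R5 ← R5 + (1/3)·R3: [0, 0, 0, 0]
R6 ← R6 − R3: [0, 0, 0, 0]
3 nonzero rows, so rank(B) = 3.
B has 4 columns; by rank–nullity, nullity = 4 − 3 = 1.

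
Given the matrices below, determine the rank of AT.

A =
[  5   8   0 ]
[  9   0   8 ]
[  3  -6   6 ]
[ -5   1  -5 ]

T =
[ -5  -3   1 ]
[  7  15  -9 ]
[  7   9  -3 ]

2

First compute AT:
[[ 31, 105, -67],
 [ 11,  45, -15],
 [-15, -45,  39],
 [ -3, -15,   1]]
Now row reduce the product.
R2 ← R2 − (11/31)·R1: [0, 240/31, 272/31]
R3 ← R3 + (15/31)·R1: [0, 180/31, 204/31]
R4 ← R4 + (3/31)·R1: [0, -150/31, -170/31]
R3 ← R3 − (3/4)·R2: [0, 0, 0]
R4 ← R4 + (5/8)·R2: [0, 0, 0]
2 nonzero rows, so rank(AT) = 2.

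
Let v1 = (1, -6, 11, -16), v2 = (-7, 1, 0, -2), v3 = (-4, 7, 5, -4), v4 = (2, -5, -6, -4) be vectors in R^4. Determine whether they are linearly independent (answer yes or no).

yes

Form the matrix with these vectors as rows and row reduce.
R2 ← R2 + (7)·R1: [0, -41, 77, -114]
R3 ← R3 + (4)·R1: [0, -17, 49, -68]
R4 ← R4 − (2)·R1: [0, 7, -28, 28]
R3 ← R3 − (17/41)·R2: [0, 0, 700/41, -850/41]
R4 ← R4 + (7/41)·R2: [0, 0, -609/41, 350/41]
R4 ← R4 + (87/100)·R3: [0, 0, 0, -19/2]
4 nonzero rows, so the 4 vectors span a space of dimension 4.
Since 4 = 4, the vectors are linearly independent.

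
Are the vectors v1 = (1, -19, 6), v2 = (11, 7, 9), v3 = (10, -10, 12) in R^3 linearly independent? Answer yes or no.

Form the matrix with these vectors as rows and row reduce.
R2 ← R2 − (11)·R1: [0, 216, -57]
R3 ← R3 − (10)·R1: [0, 180, -48]
R3 ← R3 − (5/6)·R2: [0, 0, -1/2]
3 nonzero rows, so the 3 vectors span a space of dimension 3.
Since 3 = 3, the vectors are linearly independent.

yes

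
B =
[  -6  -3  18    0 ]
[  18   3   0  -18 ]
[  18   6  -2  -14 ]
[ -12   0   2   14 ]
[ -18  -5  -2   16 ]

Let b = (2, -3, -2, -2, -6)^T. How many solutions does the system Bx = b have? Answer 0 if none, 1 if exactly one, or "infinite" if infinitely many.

Row reduce the augmented matrix [B | b].
R2 ← R2 + (3)·R1: [0, -6, 54, -18, 3]
R3 ← R3 + (3)·R1: [0, -3, 52, -14, 4]
R4 ← R4 − (2)·R1: [0, 6, -34, 14, -6]
R5 ← R5 − (3)·R1: [0, 4, -56, 16, -12]
R3 ← R3 − (1/2)·R2: [0, 0, 25, -5, 5/2]
R4 ← R4 + R2: [0, 0, 20, -4, -3]
R5 ← R5 + (2/3)·R2: [0, 0, -20, 4, -10]
R4 ← R4 − (4/5)·R3: [0, 0, 0, 0, -5]
R5 ← R5 + (4/5)·R3: [0, 0, 0, 0, -8]
R5 ← R5 − (8/5)·R4: [0, 0, 0, 0, 0]
The echelon form has 4 nonzero rows; the last pivot sits in the augmented column, so rank(B) = 3 but rank([B|b]) = 4.
Since the ranks differ, the system is inconsistent.
It has no solutions.

0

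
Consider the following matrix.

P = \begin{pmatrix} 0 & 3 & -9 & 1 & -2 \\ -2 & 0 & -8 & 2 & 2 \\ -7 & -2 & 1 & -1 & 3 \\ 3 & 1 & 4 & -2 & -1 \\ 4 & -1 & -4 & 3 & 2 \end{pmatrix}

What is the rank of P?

4

Row reduce to echelon form.
Swap R1 ↔ R2
R3 ← R3 − (7/2)·R1: [0, -2, 29, -8, -4]
R4 ← R4 + (3/2)·R1: [0, 1, -8, 1, 2]
R5 ← R5 + (2)·R1: [0, -1, -20, 7, 6]
R3 ← R3 + (2/3)·R2: [0, 0, 23, -22/3, -16/3]
R4 ← R4 − (1/3)·R2: [0, 0, -5, 2/3, 8/3]
R5 ← R5 + (1/3)·R2: [0, 0, -23, 22/3, 16/3]
R4 ← R4 + (5/23)·R3: [0, 0, 0, -64/69, 104/69]
R5 ← R5 + R3: [0, 0, 0, 0, 0]
Echelon form has 4 nonzero rows, so rank(P) = 4.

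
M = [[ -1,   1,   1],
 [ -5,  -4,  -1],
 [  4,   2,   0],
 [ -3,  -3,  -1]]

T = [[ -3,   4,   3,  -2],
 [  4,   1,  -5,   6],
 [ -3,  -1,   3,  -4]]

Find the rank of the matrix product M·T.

2

First compute MT:
[[  4,  -4,  -5,   4],
 [  2, -23,   2, -10],
 [ -4,  18,   2,   4],
 [  0, -14,   3,  -8]]
Now row reduce the product.
R2 ← R2 − (1/2)·R1: [0, -21, 9/2, -12]
R3 ← R3 + R1: [0, 14, -3, 8]
R3 ← R3 + (2/3)·R2: [0, 0, 0, 0]
R4 ← R4 − (2/3)·R2: [0, 0, 0, 0]
2 nonzero rows, so rank(MT) = 2.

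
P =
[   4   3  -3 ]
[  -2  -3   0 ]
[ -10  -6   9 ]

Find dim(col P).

Row reduce to echelon form.
R2 ← R2 + (1/2)·R1: [0, -3/2, -3/2]
R3 ← R3 + (5/2)·R1: [0, 3/2, 3/2]
R3 ← R3 + R2: [0, 0, 0]
Echelon form has 2 nonzero rows, so rank(P) = 2.
The column space has dimension equal to the rank: 2.

2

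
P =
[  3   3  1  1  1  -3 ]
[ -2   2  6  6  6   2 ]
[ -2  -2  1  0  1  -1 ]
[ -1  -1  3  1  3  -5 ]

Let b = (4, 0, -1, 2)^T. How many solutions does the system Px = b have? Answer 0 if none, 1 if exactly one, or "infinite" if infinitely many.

Row reduce the augmented matrix [P | b].
R2 ← R2 + (2/3)·R1: [0, 4, 20/3, 20/3, 20/3, 0, 8/3]
R3 ← R3 + (2/3)·R1: [0, 0, 5/3, 2/3, 5/3, -3, 5/3]
R4 ← R4 + (1/3)·R1: [0, 0, 10/3, 4/3, 10/3, -6, 10/3]
R4 ← R4 − (2)·R3: [0, 0, 0, 0, 0, 0, 0]
The echelon form has 3 nonzero rows, and every pivot lies in the first 6 columns, so rank(P) = rank([P|b]) = 3.
The system is consistent.
rank = 3 < 6 unknowns, so there are infinitely many solutions.

infinite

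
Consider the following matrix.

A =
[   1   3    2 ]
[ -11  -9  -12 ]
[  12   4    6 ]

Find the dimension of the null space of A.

0

Row reduce to echelon form.
R2 ← R2 + (11)·R1: [0, 24, 10]
R3 ← R3 − (12)·R1: [0, -32, -18]
R3 ← R3 + (4/3)·R2: [0, 0, -14/3]
3 nonzero rows, so rank(A) = 3.
A has 3 columns; by rank–nullity, nullity = 3 − 3 = 0.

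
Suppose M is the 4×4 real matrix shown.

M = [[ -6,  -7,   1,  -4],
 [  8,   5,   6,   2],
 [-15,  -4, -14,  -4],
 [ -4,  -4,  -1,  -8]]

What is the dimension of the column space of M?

Row reduce to echelon form.
R2 ← R2 + (4/3)·R1: [0, -13/3, 22/3, -10/3]
R3 ← R3 − (5/2)·R1: [0, 27/2, -33/2, 6]
R4 ← R4 − (2/3)·R1: [0, 2/3, -5/3, -16/3]
R3 ← R3 + (81/26)·R2: [0, 0, 165/26, -57/13]
R4 ← R4 + (2/13)·R2: [0, 0, -7/13, -76/13]
R4 ← R4 + (14/165)·R3: [0, 0, 0, -342/55]
Echelon form has 4 nonzero rows, so rank(M) = 4.
The column space has dimension equal to the rank: 4.

4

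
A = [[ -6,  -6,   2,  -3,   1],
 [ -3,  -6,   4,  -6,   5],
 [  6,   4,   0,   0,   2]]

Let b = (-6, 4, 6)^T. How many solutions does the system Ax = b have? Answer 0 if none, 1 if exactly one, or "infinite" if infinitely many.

0

Row reduce the augmented matrix [A | b].
R2 ← R2 − (1/2)·R1: [0, -3, 3, -9/2, 9/2, 7]
R3 ← R3 + R1: [0, -2, 2, -3, 3, 0]
R3 ← R3 − (2/3)·R2: [0, 0, 0, 0, 0, -14/3]
The echelon form has 3 nonzero rows; the last pivot sits in the augmented column, so rank(A) = 2 but rank([A|b]) = 3.
Since the ranks differ, the system is inconsistent.
It has no solutions.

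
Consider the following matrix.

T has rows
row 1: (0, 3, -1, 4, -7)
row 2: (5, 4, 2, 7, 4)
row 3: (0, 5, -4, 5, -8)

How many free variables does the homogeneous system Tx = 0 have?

Row reduce to echelon form.
Swap R1 ↔ R2
R3 ← R3 − (5/3)·R2: [0, 0, -7/3, -5/3, 11/3]
3 nonzero rows, so rank(T) = 3.
T has 5 columns; by rank–nullity, nullity = 5 − 3 = 2.

2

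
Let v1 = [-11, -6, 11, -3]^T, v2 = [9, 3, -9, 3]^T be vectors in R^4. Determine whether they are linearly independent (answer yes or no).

Form the matrix with these vectors as rows and row reduce.
R2 ← R2 + (9/11)·R1: [0, -21/11, 0, 6/11]
2 nonzero rows, so the 2 vectors span a space of dimension 2.
Since 2 = 2, the vectors are linearly independent.

yes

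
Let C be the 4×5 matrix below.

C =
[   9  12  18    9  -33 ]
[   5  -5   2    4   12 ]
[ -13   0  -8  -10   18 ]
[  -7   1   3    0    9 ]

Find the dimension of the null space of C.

Row reduce to echelon form.
R2 ← R2 − (5/9)·R1: [0, -35/3, -8, -1, 91/3]
R3 ← R3 + (13/9)·R1: [0, 52/3, 18, 3, -89/3]
R4 ← R4 + (7/9)·R1: [0, 31/3, 17, 7, -50/3]
R3 ← R3 + (52/35)·R2: [0, 0, 214/35, 53/35, 77/5]
R4 ← R4 + (31/35)·R2: [0, 0, 347/35, 214/35, 51/5]
R4 ← R4 − (347/214)·R3: [0, 0, 0, 783/214, -3161/214]
4 nonzero rows, so rank(C) = 4.
C has 5 columns; by rank–nullity, nullity = 5 − 4 = 1.

1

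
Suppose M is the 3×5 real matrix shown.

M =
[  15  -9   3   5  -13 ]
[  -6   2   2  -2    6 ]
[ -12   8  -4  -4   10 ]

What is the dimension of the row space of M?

2

Row reduce to echelon form.
R2 ← R2 + (2/5)·R1: [0, -8/5, 16/5, 0, 4/5]
R3 ← R3 + (4/5)·R1: [0, 4/5, -8/5, 0, -2/5]
R3 ← R3 + (1/2)·R2: [0, 0, 0, 0, 0]
Echelon form has 2 nonzero rows, so rank(M) = 2.
The row space has dimension equal to the rank: 2.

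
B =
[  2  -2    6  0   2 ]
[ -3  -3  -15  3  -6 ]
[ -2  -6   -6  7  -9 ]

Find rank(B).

3

Row reduce to echelon form.
R2 ← R2 + (3/2)·R1: [0, -6, -6, 3, -3]
R3 ← R3 + R1: [0, -8, 0, 7, -7]
R3 ← R3 − (4/3)·R2: [0, 0, 8, 3, -3]
Echelon form has 3 nonzero rows, so rank(B) = 3.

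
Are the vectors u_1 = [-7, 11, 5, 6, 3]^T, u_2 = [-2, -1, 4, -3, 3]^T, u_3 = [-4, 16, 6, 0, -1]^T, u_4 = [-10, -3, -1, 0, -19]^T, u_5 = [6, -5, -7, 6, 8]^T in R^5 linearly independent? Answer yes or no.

Form the matrix with these vectors as rows and row reduce.
R2 ← R2 − (2/7)·R1: [0, -29/7, 18/7, -33/7, 15/7]
R3 ← R3 − (4/7)·R1: [0, 68/7, 22/7, -24/7, -19/7]
R4 ← R4 − (10/7)·R1: [0, -131/7, -57/7, -60/7, -163/7]
R5 ← R5 + (6/7)·R1: [0, 31/7, -19/7, 78/7, 74/7]
R3 ← R3 + (68/29)·R2: [0, 0, 266/29, -420/29, 67/29]
R4 ← R4 − (131/29)·R2: [0, 0, -573/29, 369/29, -956/29]
R5 ← R5 + (31/29)·R2: [0, 0, 1/29, 177/29, 373/29]
R4 ← R4 + (573/266)·R3: [0, 0, 0, -351/19, -7445/266]
R5 ← R5 − (1/266)·R3: [0, 0, 0, 117/19, 3419/266]
R5 ← R5 + (1/3)·R4: [0, 0, 0, 0, 74/21]
5 nonzero rows, so the 5 vectors span a space of dimension 5.
Since 5 = 5, the vectors are linearly independent.

yes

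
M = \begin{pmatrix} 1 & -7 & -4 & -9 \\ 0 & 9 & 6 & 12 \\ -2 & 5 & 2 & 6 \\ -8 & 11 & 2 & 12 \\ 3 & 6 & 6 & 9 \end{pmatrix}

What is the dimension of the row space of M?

2

Row reduce to echelon form.
R3 ← R3 + (2)·R1: [0, -9, -6, -12]
R4 ← R4 + (8)·R1: [0, -45, -30, -60]
R5 ← R5 − (3)·R1: [0, 27, 18, 36]
R3 ← R3 + R2: [0, 0, 0, 0]
R4 ← R4 + (5)·R2: [0, 0, 0, 0]
R5 ← R5 − (3)·R2: [0, 0, 0, 0]
Echelon form has 2 nonzero rows, so rank(M) = 2.
The row space has dimension equal to the rank: 2.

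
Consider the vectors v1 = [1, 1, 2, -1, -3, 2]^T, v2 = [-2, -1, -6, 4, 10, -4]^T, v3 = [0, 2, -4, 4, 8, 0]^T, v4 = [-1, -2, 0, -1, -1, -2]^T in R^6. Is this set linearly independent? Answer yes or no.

no

Form the matrix with these vectors as rows and row reduce.
R2 ← R2 + (2)·R1: [0, 1, -2, 2, 4, 0]
R4 ← R4 + R1: [0, -1, 2, -2, -4, 0]
R3 ← R3 − (2)·R2: [0, 0, 0, 0, 0, 0]
R4 ← R4 + R2: [0, 0, 0, 0, 0, 0]
2 nonzero rows, so the 4 vectors span a space of dimension 2.
Since 2 < 4, the vectors are linearly dependent.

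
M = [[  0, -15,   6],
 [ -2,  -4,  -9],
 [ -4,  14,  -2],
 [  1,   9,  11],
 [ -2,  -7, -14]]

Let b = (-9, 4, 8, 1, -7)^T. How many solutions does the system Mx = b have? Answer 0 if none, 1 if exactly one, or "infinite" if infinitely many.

Row reduce the augmented matrix [M | b].
Swap R1 ↔ R2
R3 ← R3 − (2)·R1: [0, 22, 16, 0]
R4 ← R4 + (1/2)·R1: [0, 7, 13/2, 3]
R5 ← R5 − R1: [0, -3, -5, -11]
R3 ← R3 + (22/15)·R2: [0, 0, 124/5, -66/5]
R4 ← R4 + (7/15)·R2: [0, 0, 93/10, -6/5]
R5 ← R5 − (1/5)·R2: [0, 0, -31/5, -46/5]
R4 ← R4 − (3/8)·R3: [0, 0, 0, 15/4]
R5 ← R5 + (1/4)·R3: [0, 0, 0, -25/2]
R5 ← R5 + (10/3)·R4: [0, 0, 0, 0]
The echelon form has 4 nonzero rows; the last pivot sits in the augmented column, so rank(M) = 3 but rank([M|b]) = 4.
Since the ranks differ, the system is inconsistent.
It has no solutions.

0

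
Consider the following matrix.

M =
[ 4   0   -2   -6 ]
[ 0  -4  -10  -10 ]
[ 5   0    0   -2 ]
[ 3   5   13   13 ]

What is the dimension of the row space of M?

Row reduce to echelon form.
R3 ← R3 − (5/4)·R1: [0, 0, 5/2, 11/2]
R4 ← R4 − (3/4)·R1: [0, 5, 29/2, 35/2]
R4 ← R4 + (5/4)·R2: [0, 0, 2, 5]
R4 ← R4 − (4/5)·R3: [0, 0, 0, 3/5]
Echelon form has 4 nonzero rows, so rank(M) = 4.
The row space has dimension equal to the rank: 4.

4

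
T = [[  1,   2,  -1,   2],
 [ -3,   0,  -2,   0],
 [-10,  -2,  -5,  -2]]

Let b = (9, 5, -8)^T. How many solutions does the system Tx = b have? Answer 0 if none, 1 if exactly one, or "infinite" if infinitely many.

0

Row reduce the augmented matrix [T | b].
R2 ← R2 + (3)·R1: [0, 6, -5, 6, 32]
R3 ← R3 + (10)·R1: [0, 18, -15, 18, 82]
R3 ← R3 − (3)·R2: [0, 0, 0, 0, -14]
The echelon form has 3 nonzero rows; the last pivot sits in the augmented column, so rank(T) = 2 but rank([T|b]) = 3.
Since the ranks differ, the system is inconsistent.
It has no solutions.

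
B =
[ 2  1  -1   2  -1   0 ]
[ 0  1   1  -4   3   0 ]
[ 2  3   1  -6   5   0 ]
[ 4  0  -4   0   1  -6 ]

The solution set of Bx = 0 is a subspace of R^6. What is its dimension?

3

Row reduce to echelon form.
R3 ← R3 − R1: [0, 2, 2, -8, 6, 0]
R4 ← R4 − (2)·R1: [0, -2, -2, -4, 3, -6]
R3 ← R3 − (2)·R2: [0, 0, 0, 0, 0, 0]
R4 ← R4 + (2)·R2: [0, 0, 0, -12, 9, -6]
Swap R3 ↔ R4
3 nonzero rows, so rank(B) = 3.
B has 6 columns; by rank–nullity, nullity = 6 − 3 = 3.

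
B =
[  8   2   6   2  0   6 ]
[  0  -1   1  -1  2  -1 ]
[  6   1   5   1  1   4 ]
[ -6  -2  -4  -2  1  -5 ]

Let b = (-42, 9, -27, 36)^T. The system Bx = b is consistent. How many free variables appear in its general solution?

4

Row reduce the augmented matrix [B | b].
R3 ← R3 − (3/4)·R1: [0, -1/2, 1/2, -1/2, 1, -1/2, 9/2]
R4 ← R4 + (3/4)·R1: [0, -1/2, 1/2, -1/2, 1, -1/2, 9/2]
R3 ← R3 − (1/2)·R2: [0, 0, 0, 0, 0, 0, 0]
R4 ← R4 − (1/2)·R2: [0, 0, 0, 0, 0, 0, 0]
The echelon form has 2 nonzero rows, and every pivot lies in the first 6 columns, so rank(B) = rank([B|b]) = 2.
The system is consistent.
Free variables = (unknowns) − (rank) = 6 − 2 = 4.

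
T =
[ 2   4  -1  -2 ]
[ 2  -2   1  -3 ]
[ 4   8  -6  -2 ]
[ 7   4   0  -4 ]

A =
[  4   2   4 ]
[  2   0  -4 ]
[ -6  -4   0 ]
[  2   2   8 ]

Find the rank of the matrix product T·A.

First compute TA:
[[ 18,   4, -24],
 [ -8,  -6,  -8],
 [ 64,  28, -32],
 [ 28,   6, -20]]
Now row reduce the product.
R2 ← R2 + (4/9)·R1: [0, -38/9, -56/3]
R3 ← R3 − (32/9)·R1: [0, 124/9, 160/3]
R4 ← R4 − (14/9)·R1: [0, -2/9, 52/3]
R3 ← R3 + (62/19)·R2: [0, 0, -144/19]
R4 ← R4 − (1/19)·R2: [0, 0, 348/19]
R4 ← R4 + (29/12)·R3: [0, 0, 0]
3 nonzero rows, so rank(TA) = 3.

3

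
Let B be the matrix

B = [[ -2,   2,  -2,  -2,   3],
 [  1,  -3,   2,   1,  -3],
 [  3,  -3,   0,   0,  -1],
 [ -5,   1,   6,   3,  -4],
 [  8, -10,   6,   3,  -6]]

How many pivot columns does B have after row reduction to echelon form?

Row reduce to echelon form.
R2 ← R2 + (1/2)·R1: [0, -2, 1, 0, -3/2]
R3 ← R3 + (3/2)·R1: [0, 0, -3, -3, 7/2]
R4 ← R4 − (5/2)·R1: [0, -4, 11, 8, -23/2]
R5 ← R5 + (4)·R1: [0, -2, -2, -5, 6]
R4 ← R4 − (2)·R2: [0, 0, 9, 8, -17/2]
R5 ← R5 − R2: [0, 0, -3, -5, 15/2]
R4 ← R4 + (3)·R3: [0, 0, 0, -1, 2]
R5 ← R5 − R3: [0, 0, 0, -2, 4]
R5 ← R5 − (2)·R4: [0, 0, 0, 0, 0]
Echelon form has 4 nonzero rows, so rank(B) = 4.
Each nonzero row contributes one pivot column: 4 pivot columns.

4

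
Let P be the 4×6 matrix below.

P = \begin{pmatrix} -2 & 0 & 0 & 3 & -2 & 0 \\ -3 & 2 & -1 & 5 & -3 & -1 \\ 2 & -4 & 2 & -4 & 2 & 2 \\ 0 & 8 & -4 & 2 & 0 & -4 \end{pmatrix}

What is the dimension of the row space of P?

Row reduce to echelon form.
R2 ← R2 − (3/2)·R1: [0, 2, -1, 1/2, 0, -1]
R3 ← R3 + R1: [0, -4, 2, -1, 0, 2]
R3 ← R3 + (2)·R2: [0, 0, 0, 0, 0, 0]
R4 ← R4 − (4)·R2: [0, 0, 0, 0, 0, 0]
Echelon form has 2 nonzero rows, so rank(P) = 2.
The row space has dimension equal to the rank: 2.

2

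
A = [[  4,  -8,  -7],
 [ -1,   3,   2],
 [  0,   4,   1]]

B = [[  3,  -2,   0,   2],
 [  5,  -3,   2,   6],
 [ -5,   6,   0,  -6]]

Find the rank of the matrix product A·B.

2

First compute AB:
[[  7, -26, -16,   2],
 [  2,   5,   6,   4],
 [ 15,  -6,   8,  18]]
Now row reduce the product.
R2 ← R2 − (2/7)·R1: [0, 87/7, 74/7, 24/7]
R3 ← R3 − (15/7)·R1: [0, 348/7, 296/7, 96/7]
R3 ← R3 − (4)·R2: [0, 0, 0, 0]
2 nonzero rows, so rank(AB) = 2.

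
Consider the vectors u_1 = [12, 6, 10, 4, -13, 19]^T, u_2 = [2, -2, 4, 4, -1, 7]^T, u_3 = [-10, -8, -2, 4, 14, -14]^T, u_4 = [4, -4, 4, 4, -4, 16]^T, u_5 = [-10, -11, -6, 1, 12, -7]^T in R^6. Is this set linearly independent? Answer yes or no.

no

Form the matrix with these vectors as rows and row reduce.
R2 ← R2 − (1/6)·R1: [0, -3, 7/3, 10/3, 7/6, 23/6]
R3 ← R3 + (5/6)·R1: [0, -3, 19/3, 22/3, 19/6, 11/6]
R4 ← R4 − (1/3)·R1: [0, -6, 2/3, 8/3, 1/3, 29/3]
R5 ← R5 + (5/6)·R1: [0, -6, 7/3, 13/3, 7/6, 53/6]
R3 ← R3 − R2: [0, 0, 4, 4, 2, -2]
R4 ← R4 − (2)·R2: [0, 0, -4, -4, -2, 2]
R5 ← R5 − (2)·R2: [0, 0, -7/3, -7/3, -7/6, 7/6]
R4 ← R4 + R3: [0, 0, 0, 0, 0, 0]
R5 ← R5 + (7/12)·R3: [0, 0, 0, 0, 0, 0]
3 nonzero rows, so the 5 vectors span a space of dimension 3.
Since 3 < 5, the vectors are linearly dependent.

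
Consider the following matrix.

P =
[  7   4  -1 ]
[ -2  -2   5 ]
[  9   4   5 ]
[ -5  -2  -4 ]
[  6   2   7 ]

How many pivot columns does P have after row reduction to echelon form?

2

Row reduce to echelon form.
R2 ← R2 + (2/7)·R1: [0, -6/7, 33/7]
R3 ← R3 − (9/7)·R1: [0, -8/7, 44/7]
R4 ← R4 + (5/7)·R1: [0, 6/7, -33/7]
R5 ← R5 − (6/7)·R1: [0, -10/7, 55/7]
R3 ← R3 − (4/3)·R2: [0, 0, 0]
R4 ← R4 + R2: [0, 0, 0]
R5 ← R5 − (5/3)·R2: [0, 0, 0]
Echelon form has 2 nonzero rows, so rank(P) = 2.
Each nonzero row contributes one pivot column: 2 pivot columns.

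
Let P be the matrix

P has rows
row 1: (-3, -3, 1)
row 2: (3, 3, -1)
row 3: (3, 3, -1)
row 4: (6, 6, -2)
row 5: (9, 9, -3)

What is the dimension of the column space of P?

1

Row reduce to echelon form.
R2 ← R2 + R1: [0, 0, 0]
R3 ← R3 + R1: [0, 0, 0]
R4 ← R4 + (2)·R1: [0, 0, 0]
R5 ← R5 + (3)·R1: [0, 0, 0]
Echelon form has 1 nonzero row, so rank(P) = 1.
The column space has dimension equal to the rank: 1.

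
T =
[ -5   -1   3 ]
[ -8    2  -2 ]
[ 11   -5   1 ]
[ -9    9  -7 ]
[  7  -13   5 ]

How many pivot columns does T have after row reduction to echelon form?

3

Row reduce to echelon form.
R2 ← R2 − (8/5)·R1: [0, 18/5, -34/5]
R3 ← R3 + (11/5)·R1: [0, -36/5, 38/5]
R4 ← R4 − (9/5)·R1: [0, 54/5, -62/5]
R5 ← R5 + (7/5)·R1: [0, -72/5, 46/5]
R3 ← R3 + (2)·R2: [0, 0, -6]
R4 ← R4 − (3)·R2: [0, 0, 8]
R5 ← R5 + (4)·R2: [0, 0, -18]
R4 ← R4 + (4/3)·R3: [0, 0, 0]
R5 ← R5 − (3)·R3: [0, 0, 0]
Echelon form has 3 nonzero rows, so rank(T) = 3.
Each nonzero row contributes one pivot column: 3 pivot columns.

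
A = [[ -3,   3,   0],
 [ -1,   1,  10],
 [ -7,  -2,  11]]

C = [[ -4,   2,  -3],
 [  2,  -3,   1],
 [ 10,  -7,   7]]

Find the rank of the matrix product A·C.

First compute AC:
[[ 18, -15,  12],
 [106, -75,  74],
 [134, -85,  96]]
Now row reduce the product.
R2 ← R2 − (53/9)·R1: [0, 40/3, 10/3]
R3 ← R3 − (67/9)·R1: [0, 80/3, 20/3]
R3 ← R3 − (2)·R2: [0, 0, 0]
2 nonzero rows, so rank(AC) = 2.

2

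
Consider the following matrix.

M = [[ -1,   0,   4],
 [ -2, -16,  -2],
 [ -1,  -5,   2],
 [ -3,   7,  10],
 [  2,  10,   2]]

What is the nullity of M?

0

Row reduce to echelon form.
R2 ← R2 − (2)·R1: [0, -16, -10]
R3 ← R3 − R1: [0, -5, -2]
R4 ← R4 − (3)·R1: [0, 7, -2]
R5 ← R5 + (2)·R1: [0, 10, 10]
R3 ← R3 − (5/16)·R2: [0, 0, 9/8]
R4 ← R4 + (7/16)·R2: [0, 0, -51/8]
R5 ← R5 + (5/8)·R2: [0, 0, 15/4]
R4 ← R4 + (17/3)·R3: [0, 0, 0]
R5 ← R5 − (10/3)·R3: [0, 0, 0]
3 nonzero rows, so rank(M) = 3.
M has 3 columns; by rank–nullity, nullity = 3 − 3 = 0.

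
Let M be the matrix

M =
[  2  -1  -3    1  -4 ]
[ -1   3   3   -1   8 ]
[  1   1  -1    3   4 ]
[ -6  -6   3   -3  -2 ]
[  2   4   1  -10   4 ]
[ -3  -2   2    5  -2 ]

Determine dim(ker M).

1

Row reduce to echelon form.
R2 ← R2 + (1/2)·R1: [0, 5/2, 3/2, -1/2, 6]
R3 ← R3 − (1/2)·R1: [0, 3/2, 1/2, 5/2, 6]
R4 ← R4 + (3)·R1: [0, -9, -6, 0, -14]
R5 ← R5 − R1: [0, 5, 4, -11, 8]
R6 ← R6 + (3/2)·R1: [0, -7/2, -5/2, 13/2, -8]
R3 ← R3 − (3/5)·R2: [0, 0, -2/5, 14/5, 12/5]
R4 ← R4 + (18/5)·R2: [0, 0, -3/5, -9/5, 38/5]
R5 ← R5 − (2)·R2: [0, 0, 1, -10, -4]
R6 ← R6 + (7/5)·R2: [0, 0, -2/5, 29/5, 2/5]
R4 ← R4 − (3/2)·R3: [0, 0, 0, -6, 4]
R5 ← R5 + (5/2)·R3: [0, 0, 0, -3, 2]
R6 ← R6 − R3: [0, 0, 0, 3, -2]
R5 ← R5 − (1/2)·R4: [0, 0, 0, 0, 0]
R6 ← R6 + (1/2)·R4: [0, 0, 0, 0, 0]
4 nonzero rows, so rank(M) = 4.
M has 5 columns; by rank–nullity, nullity = 5 − 4 = 1.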